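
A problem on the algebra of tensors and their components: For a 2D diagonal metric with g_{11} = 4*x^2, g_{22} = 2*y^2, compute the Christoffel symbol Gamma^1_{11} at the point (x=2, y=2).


For a diagonal metric, Gamma^k_{ij} = (1/2) g^{kk} (dg_{ik}/dx_j + dg_{jk}/dx_i - dg_{ij}/dx_k).
The metric is diagonal, so g_{ab} = 0 for a != b.
At the given point: g_{11} = 16, g_{22} = 8
g^{11} = 1/16
dg_{11}/dx_1 = dg_{11}/dx_1 = 16
dg_{11}/dx_1 = dg_{11}/dx_1 = 16
dg_{11}/dx_1 = dg_{11}/dx_1 = 16
Numerator = 16 + 16 - 16 = 16
Gamma^1_{11} = 16 / (2 * 16) = 1/2

1/2


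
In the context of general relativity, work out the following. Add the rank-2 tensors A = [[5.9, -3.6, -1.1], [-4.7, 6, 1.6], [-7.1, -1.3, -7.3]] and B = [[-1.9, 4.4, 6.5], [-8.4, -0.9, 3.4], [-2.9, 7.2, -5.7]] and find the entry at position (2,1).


Tensor addition is component-wise: (A + B)_{ij} = A_{ij} + B_{ij}.
A_{21} = -4.7
B_{21} = -8.4
(A + B)_{21} = -4.7 + -8.4 = -13.1

-13.1


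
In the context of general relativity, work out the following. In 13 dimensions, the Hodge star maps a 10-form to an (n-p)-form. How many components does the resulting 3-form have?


The Hodge dual of a p-form on an n-dimensional manifold is an (n-p)-form.
n = 13, p = 10, so dual degree = 13 - 10 = 3
The number of components is C(n, n-p) = C(13, 3) = 286

286


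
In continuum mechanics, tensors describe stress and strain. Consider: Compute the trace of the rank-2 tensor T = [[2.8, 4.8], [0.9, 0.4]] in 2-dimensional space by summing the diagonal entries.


The contraction (trace) of a rank-2 tensor is the sum of its diagonal elements.
Diagonal entries: A[1,1] = 2.8, A[2,2] = 0.4
Tr(A) = 2.8 + 0.4 = 3.2

3.2


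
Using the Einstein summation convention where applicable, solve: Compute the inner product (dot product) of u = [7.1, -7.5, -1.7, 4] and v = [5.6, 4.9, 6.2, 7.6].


The inner product u . v = sum of u_i * v_i.
Term-by-term: 7.1 * 5.6, -7.5 * 4.9, -1.7 * 6.2, 4 * 7.6
Products: 39.76, -36.75, -10.54, 30.4
Sum = 39.76 + -36.75 + -10.54 + 30.4 = 22.87

22.87


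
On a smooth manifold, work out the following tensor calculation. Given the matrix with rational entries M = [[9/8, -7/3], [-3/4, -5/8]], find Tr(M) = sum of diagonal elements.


The trace is the sum of diagonal entries.
Diagonal: M[1,1] = 9/8, M[2,2] = -5/8
Tr(M) = 9/8 + -5/8
Computing step by step:
After adding M[1,1]: 9/8
After adding M[2,2]: 1/2
Tr(M) = 1/2

1/2


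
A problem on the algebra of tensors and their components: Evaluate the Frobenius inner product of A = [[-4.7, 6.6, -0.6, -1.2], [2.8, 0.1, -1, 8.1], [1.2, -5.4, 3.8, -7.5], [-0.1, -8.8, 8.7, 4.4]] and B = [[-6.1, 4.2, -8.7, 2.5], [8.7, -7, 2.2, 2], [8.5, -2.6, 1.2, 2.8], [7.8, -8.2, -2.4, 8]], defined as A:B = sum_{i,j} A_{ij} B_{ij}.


A:B = sum over all i,j of A_{ij} * B_{ij}.
Row 1: -4.7*-6.1=28.67, 6.6*4.2=27.72, -0.6*-8.7=5.22, -1.2*2.5=-3 => row sum = 58.61
Row 2: 2.8*8.7=24.36, 0.1*-7=-0.7, -1*2.2=-2.2, 8.1*2=16.2 => row sum = 37.66
Row 3: 1.2*8.5=10.2, -5.4*-2.6=14.04, 3.8*1.2=4.56, -7.5*2.8=-21 => row sum = 7.8
Row 4: -0.1*7.8=-0.78, -8.8*-8.2=72.16, 8.7*-2.4=-20.88, 4.4*8=35.2 => row sum = 85.7
Total = 58.61 + 37.66 + 7.8 + 85.7 = 189.77

189.77


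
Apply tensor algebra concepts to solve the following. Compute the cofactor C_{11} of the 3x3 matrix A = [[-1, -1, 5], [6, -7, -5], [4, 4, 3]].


To find cofactor C_{11}, delete row 1 and column 1.
The resulting 2x2 submatrix is: [[-7, -5], [4, 3]]
Minor M_{11} = -7*3 - -5*4
  = -21 - -20 = -1
Sign = (-1)^(1+1) = (-1)^2 = 1
Cofactor C_{11} = 1 * -1 = -1

-1


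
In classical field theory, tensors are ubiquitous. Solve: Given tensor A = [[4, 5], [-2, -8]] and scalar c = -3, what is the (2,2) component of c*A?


Scalar multiplication: (cA)_{ij} = c * A_{ij}.
c = -3
A_{22} = -8
(cA)_{22} = -3 * -8 = 24

24


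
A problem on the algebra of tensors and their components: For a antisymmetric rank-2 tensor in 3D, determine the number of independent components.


A antisymmetric rank-2 tensor in d dimensions has d(d-1)/2 independent components.
d = 3
d(d-1)/2 = 3 * 2 / 2 = 6 / 2 = 3

3


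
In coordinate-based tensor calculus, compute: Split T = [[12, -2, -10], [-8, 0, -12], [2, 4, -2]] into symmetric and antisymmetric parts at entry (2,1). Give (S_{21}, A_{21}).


T_{21} = -8
T_{12} = -2
S_{21} = (-8 + -2)/2 = -10/2 = -5
A_{21} = (-8 - -2)/2 = -6/2 = -3
Check: S + A = -5 + -3 = -8 = T_{21}.

(-5, -3)


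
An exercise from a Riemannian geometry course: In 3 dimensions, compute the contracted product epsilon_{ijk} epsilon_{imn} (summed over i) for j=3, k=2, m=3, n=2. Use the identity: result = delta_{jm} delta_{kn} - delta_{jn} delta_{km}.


Using the identity: epsilon_{ijk} epsilon_{imn} = delta_{jm} delta_{kn} - delta_{jn} delta_{km}.
delta_{33} = 1
delta_{22} = 1
delta_{32} = 0
delta_{23} = 0
Result = 1 * 1 - 0 * 0 = 1 - 0 = 1

1


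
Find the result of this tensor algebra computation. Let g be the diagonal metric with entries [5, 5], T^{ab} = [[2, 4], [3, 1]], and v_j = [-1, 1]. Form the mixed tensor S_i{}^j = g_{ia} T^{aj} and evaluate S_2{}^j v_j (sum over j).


Step 1: lower the first index. For a diagonal metric, g_{ia} T^{aj} = g_{ii} T^{ij} (no sum on i).
g_{22} = 5
S_2{}^1 = 5 * T^{21} = 5 * 3 = 15
S_2{}^2 = 5 * T^{22} = 5 * 1 = 5
Step 2: contract S_2{}^j with v_j.
S_2{}^1 * v_1 = 15 * -1 = -15
S_2{}^2 * v_2 = 5 * 1 = 5
Result = -15 + 5 = -10

-10


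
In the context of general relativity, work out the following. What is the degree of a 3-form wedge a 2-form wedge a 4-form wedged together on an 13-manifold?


The degree of a wedge product is the sum of the degrees of the individual forms.
Degrees: 3, 2, 4
Total degree = 3 + 2 + 4 = 9

9


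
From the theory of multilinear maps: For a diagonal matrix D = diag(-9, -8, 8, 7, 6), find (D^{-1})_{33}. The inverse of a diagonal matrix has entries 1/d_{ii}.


For a diagonal matrix, the inverse has entries (D^{-1})_{ii} = 1/d_{ii}.
The diagonal entries are: d_{11} = -9, d_{22} = -8, d_{33} = 8, d_{44} = 7, d_{55} = 6
We need (D^{-1})_{33} = 1/d_{33} = 1/8 = 1/8

1/8


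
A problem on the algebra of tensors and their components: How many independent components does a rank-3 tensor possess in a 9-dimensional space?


The number of components of a rank-r tensor in d dimensions is d^r.
Here d = 9 and r = 3.
9^3 = 729

729


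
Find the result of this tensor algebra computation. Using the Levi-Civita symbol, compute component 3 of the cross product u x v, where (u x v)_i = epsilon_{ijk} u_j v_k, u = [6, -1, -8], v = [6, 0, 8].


(u x v)_3 = sum_{j,k} epsilon_{3jk} u_j v_k. Only permutations of (1,2,3) contribute; the two non-zero terms are:
eps_{312} u_1 v_2 = 1 * 6 * 0 = 0
eps_{321} u_2 v_1 = -1 * -1 * 6 = 6
(u x v)_3 = 6

6


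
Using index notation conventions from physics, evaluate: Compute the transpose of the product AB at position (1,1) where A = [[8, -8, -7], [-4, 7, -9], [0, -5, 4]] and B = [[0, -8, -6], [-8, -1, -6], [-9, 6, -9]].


(AB)^T_{ij} = (AB)_{ji} = sum_k A_{jk} B_{ki}.
For i=1, j=1 we need (AB)_{11}:
A_{11} * B_{11} = 8 * 0 = 0
A_{12} * B_{21} = -8 * -8 = 64
A_{13} * B_{31} = -7 * -9 = 63
Sum = 0 + 64 + 63 = 127

127


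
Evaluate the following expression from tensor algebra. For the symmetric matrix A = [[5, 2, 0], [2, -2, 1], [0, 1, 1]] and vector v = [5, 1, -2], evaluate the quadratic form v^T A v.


First compute Av:
(Av)_1 = 5*5 + 2*1 + 0*-2 = 27
(Av)_2 = 2*5 + -2*1 + 1*-2 = 6
(Av)_3 = 0*5 + 1*1 + 1*-2 = -1
Av = [27, 6, -1]
Then v^T (Av) = 5*27 + 1*6 + -2*-1
= 135 + 6 + 2 = 143

143


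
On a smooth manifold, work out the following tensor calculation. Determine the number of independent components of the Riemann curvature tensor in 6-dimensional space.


The Riemann tensor in d dimensions has d^2(d^2 - 1)/12 independent components.
d = 6, so d^2 = 36
d^2 - 1 = 35
d^2(d^2 - 1) = 36 * 35 = 1260
Divide by 12: 1260 / 12 = 105

105


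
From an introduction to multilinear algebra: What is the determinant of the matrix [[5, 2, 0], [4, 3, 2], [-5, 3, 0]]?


Expanding along the first row, det(A) = a11*M_11 - a12*M_12 + a13*M_13, where M_1j is the (1,j) minor.
Minor M_11 = 3*0 - 2*3 = -6
Minor M_12 = 4*0 - 2*-5 = 10
Minor M_13 = 4*3 - 3*-5 = 27
det = 5*(-6) - 2*(10) + 0*(27)
    = -30 - 20 + 0
    = -50

-50


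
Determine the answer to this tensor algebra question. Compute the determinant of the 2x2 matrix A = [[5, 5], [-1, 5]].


For a 2x2 matrix [[a, b], [c, d]], det = a*d - b*c.
a = 5, b = 5, c = -1, d = 5
a*d = 5 * 5 = 25
b*c = 5 * -1 = -5
det = 25 - -5 = 30

30


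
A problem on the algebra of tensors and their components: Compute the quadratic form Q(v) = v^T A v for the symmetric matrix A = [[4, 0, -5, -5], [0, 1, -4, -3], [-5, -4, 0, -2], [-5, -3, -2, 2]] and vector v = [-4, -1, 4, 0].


First compute Av:
(Av)_1 = 4*-4 + 0*-1 + -5*4 + -5*0 = -36
(Av)_2 = 0*-4 + 1*-1 + -4*4 + -3*0 = -17
(Av)_3 = -5*-4 + -4*-1 + 0*4 + -2*0 = 24
(Av)_4 = -5*-4 + -3*-1 + -2*4 + 2*0 = 15
Av = [-36, -17, 24, 15]
Then v^T (Av) = -4*-36 + -1*-17 + 4*24 + 0*15
= 144 + 17 + 96 + 0 = 257

257


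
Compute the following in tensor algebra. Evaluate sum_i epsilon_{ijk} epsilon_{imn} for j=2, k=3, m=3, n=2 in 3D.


Using the identity: epsilon_{ijk} epsilon_{imn} = delta_{jm} delta_{kn} - delta_{jn} delta_{km}.
delta_{23} = 0
delta_{32} = 0
delta_{22} = 1
delta_{33} = 1
Result = 0 * 0 - 1 * 1 = 0 - 1 = -1

-1


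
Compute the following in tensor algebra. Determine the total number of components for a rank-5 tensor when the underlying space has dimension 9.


The number of components of a rank-r tensor in d dimensions is d^r.
Here d = 9 and r = 5.
9^5 = 59049

59049


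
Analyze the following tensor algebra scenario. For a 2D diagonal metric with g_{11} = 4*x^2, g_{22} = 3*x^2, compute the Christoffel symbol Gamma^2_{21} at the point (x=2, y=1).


For a diagonal metric, Gamma^k_{ij} = (1/2) g^{kk} (dg_{ik}/dx_j + dg_{jk}/dx_i - dg_{ij}/dx_k).
The metric is diagonal, so g_{ab} = 0 for a != b.
At the given point: g_{11} = 16, g_{22} = 12
g^{22} = 1/12
dg_{22}/dx_1 = dg_{22}/dx_1 = 12
dg_{12}/dx_2 = 0 (off-diagonal)
dg_{21}/dx_2 = 0 (off-diagonal)
Numerator = 12 + 0 - 0 = 12
Gamma^2_{21} = 12 / (2 * 12) = 1/2

1/2


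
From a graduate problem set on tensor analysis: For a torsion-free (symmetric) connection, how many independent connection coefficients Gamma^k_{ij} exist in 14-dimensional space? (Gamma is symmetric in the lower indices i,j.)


Christoffel symbols Gamma^k_{ij} are symmetric in i,j, so there are d * d(d+1)/2 independent symbols.
d = 14
d(d+1)/2 = 14 * 15 / 2 = 105
Total = 14 * 105 = 1470

1470


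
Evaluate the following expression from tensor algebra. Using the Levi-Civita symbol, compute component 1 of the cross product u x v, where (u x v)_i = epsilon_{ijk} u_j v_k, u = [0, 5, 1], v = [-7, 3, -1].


(u x v)_1 = sum_{j,k} epsilon_{1jk} u_j v_k. Only permutations of (1,2,3) contribute; the two non-zero terms are:
eps_{123} u_2 v_3 = 1 * 5 * -1 = -5
eps_{132} u_3 v_2 = -1 * 1 * 3 = -3
(u x v)_1 = -8

-8


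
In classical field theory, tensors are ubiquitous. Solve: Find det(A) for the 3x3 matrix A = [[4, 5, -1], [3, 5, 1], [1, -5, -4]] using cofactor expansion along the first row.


Expanding along the first row, det(A) = a11*M_11 - a12*M_12 + a13*M_13, where M_1j is the (1,j) minor.
Minor M_11 = 5*-4 - 1*-5 = -15
Minor M_12 = 3*-4 - 1*1 = -13
Minor M_13 = 3*-5 - 5*1 = -20
det = 4*(-15) - 5*(-13) + -1*(-20)
    = -60 - -65 + 20
    = 25

25


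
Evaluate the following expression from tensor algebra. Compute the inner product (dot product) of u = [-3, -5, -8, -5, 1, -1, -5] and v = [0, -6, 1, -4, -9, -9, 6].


The inner product u . v = sum of u_i * v_i.
Term-by-term: -3 * 0, -5 * -6, -8 * 1, -5 * -4, 1 * -9, -1 * -9, -5 * 6
Products: 0, 30, -8, 20, -9, 9, -30
Sum = 0 + 30 + -8 + 20 + -9 + 9 + -30 = 12

12


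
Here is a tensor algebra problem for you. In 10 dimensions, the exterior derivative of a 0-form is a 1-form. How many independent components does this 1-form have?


The exterior derivative of a p-form is a (p+1)-form.
Its number of independent components is C(n, p+1).
n = 10, p+1 = 1
C(10, 1) = 10

10


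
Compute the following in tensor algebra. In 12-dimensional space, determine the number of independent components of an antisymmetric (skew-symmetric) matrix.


An antisymmetric rank-2 tensor satisfies A_{ij} = -A_{ji}, so diagonal entries are zero.
The independent components are the upper-triangular entries: C(n, 2) = n(n-1)/2.
n = 12
C(12, 2) = 12 * 11 / 2 = 132 / 2 = 66

66


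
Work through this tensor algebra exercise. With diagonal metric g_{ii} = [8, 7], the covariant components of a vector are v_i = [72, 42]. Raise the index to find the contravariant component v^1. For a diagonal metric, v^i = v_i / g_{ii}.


To raise an index with a diagonal metric: v^i = v_i / g_{ii}.
For index 1: v_1 = 72, g_{11} = 8
v^1 = 72 / 8 = 9

9


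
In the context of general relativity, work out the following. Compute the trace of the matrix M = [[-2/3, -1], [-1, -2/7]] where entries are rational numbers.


The trace is the sum of diagonal entries.
Diagonal: M[1,1] = -2/3, M[2,2] = -2/7
Tr(M) = -2/3 + -2/7
Computing step by step:
After adding M[1,1]: -2/3
After adding M[2,2]: -20/21
Tr(M) = -20/21

-20/21


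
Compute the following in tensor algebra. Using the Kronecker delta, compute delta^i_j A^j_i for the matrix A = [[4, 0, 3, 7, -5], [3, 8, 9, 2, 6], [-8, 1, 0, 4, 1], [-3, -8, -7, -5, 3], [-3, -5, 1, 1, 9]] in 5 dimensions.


The contraction (trace) of a rank-2 tensor is the sum of its diagonal elements.
Diagonal entries: A[1,1] = 4, A[2,2] = 8, A[3,3] = 0, A[4,4] = -5, A[5,5] = 9
Tr(A) = 4 + 8 + 0 + -5 + 9 = 16

16


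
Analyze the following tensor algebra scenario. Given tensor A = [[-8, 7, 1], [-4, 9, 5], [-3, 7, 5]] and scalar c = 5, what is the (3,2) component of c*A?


Scalar multiplication: (cA)_{ij} = c * A_{ij}.
c = 5
A_{32} = 7
(cA)_{32} = 5 * 7 = 35

35


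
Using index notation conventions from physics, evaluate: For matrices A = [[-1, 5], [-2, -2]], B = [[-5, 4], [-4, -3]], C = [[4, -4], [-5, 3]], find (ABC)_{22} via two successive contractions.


(ABC)_{22} = sum_m (AB)_{2m} C_{m2}. First compute row 2 of AB.
(AB)_{21} = -2*-5 + -2*-4 = 18
(AB)_{22} = -2*4 + -2*-3 = -2
Now contract with column 2 of C:
(AB)_{21} * C_{12} = 18 * -4 = -72
(AB)_{22} * C_{22} = -2 * 3 = -6
(ABC)_{22} = -72 + -6 = -78

-78


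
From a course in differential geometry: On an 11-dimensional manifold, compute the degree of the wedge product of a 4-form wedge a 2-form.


The degree of a wedge product is the sum of the degrees of the individual forms.
Degrees: 4, 2
Total degree = 4 + 2 = 6

6


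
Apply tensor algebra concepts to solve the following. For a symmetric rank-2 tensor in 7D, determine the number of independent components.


A symmetric rank-2 tensor in d dimensions has d(d+1)/2 independent components.
d = 7
d(d+1)/2 = 7 * 8 / 2 = 56 / 2 = 28

28


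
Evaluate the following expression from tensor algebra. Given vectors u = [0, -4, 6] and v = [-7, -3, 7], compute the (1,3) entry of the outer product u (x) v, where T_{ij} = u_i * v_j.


The outer product entry T_{ij} = u_i * v_j.
We need i=1, j=3.
u_1 = 0, v_3 = 7
T_{1,3} = 0 * 7 = 0

0


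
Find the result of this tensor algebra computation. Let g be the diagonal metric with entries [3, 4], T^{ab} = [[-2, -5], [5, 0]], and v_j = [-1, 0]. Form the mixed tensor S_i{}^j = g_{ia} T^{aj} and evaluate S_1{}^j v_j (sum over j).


Step 1: lower the first index. For a diagonal metric, g_{ia} T^{aj} = g_{ii} T^{ij} (no sum on i).
g_{11} = 3
S_1{}^1 = 3 * T^{11} = 3 * -2 = -6
S_1{}^2 = 3 * T^{12} = 3 * -5 = -15
Step 2: contract S_1{}^j with v_j.
S_1{}^1 * v_1 = -6 * -1 = 6
S_1{}^2 * v_2 = -15 * 0 = 0
Result = 6 + 0 = 6

6


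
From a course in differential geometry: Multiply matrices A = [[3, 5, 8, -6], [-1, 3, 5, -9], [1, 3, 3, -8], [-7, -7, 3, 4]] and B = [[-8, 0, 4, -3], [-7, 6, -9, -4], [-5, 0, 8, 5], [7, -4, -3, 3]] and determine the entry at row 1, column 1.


(AB)_{ij} = sum_k A_{ik} B_{kj}.
For i=1, j=1:
A_{11} * B_{11} = 3 * -8 = -24
A_{12} * B_{21} = 5 * -7 = -35
A_{13} * B_{31} = 8 * -5 = -40
A_{14} * B_{41} = -6 * 7 = -42
Sum = -24 + -35 + -40 + -42 = -141

-141


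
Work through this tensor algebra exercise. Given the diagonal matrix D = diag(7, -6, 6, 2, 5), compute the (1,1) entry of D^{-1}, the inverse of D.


For a diagonal matrix, the inverse has entries (D^{-1})_{ii} = 1/d_{ii}.
The diagonal entries are: d_{11} = 7, d_{22} = -6, d_{33} = 6, d_{44} = 2, d_{55} = 5
We need (D^{-1})_{11} = 1/d_{11} = 1/7 = 1/7

1/7


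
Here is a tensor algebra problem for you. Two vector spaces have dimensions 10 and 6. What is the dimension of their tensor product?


The dimension of a tensor product is the product of dimensions.
dim(V) = 10, dim(W) = 6
dim(V (x) W) = 10 * 6 = 60

60


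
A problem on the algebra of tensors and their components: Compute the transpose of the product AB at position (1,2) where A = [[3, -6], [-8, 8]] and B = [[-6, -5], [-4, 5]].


(AB)^T_{ij} = (AB)_{ji} = sum_k A_{jk} B_{ki}.
For i=1, j=2 we need (AB)_{21}:
A_{21} * B_{11} = -8 * -6 = 48
A_{22} * B_{21} = 8 * -4 = -32
Sum = 48 + -32 = 16

16


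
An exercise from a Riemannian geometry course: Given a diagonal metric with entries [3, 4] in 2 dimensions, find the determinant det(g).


For a diagonal metric, the determinant is the product of diagonal entries.
Diagonal entries: 3, 4
det(g) = 3 * 4 = 12

12


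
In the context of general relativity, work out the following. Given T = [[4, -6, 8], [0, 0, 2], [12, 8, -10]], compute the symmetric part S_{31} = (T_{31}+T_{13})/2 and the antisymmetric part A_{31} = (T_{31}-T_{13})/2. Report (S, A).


T_{31} = 12
T_{13} = 8
S_{31} = (12 + 8)/2 = 20/2 = 10
A_{31} = (12 - 8)/2 = 4/2 = 2
Check: S + A = 10 + 2 = 12 = T_{31}.

(10, 2)


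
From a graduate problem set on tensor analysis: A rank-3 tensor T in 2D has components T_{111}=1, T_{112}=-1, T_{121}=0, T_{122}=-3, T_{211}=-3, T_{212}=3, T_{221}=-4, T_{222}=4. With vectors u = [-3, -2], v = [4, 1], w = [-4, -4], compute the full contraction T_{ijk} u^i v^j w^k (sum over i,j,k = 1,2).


S = sum over i,j,k of T_{ijk} u_i v_j w_k. Expanding all 8 terms:
T_{111}*u_1*v_1*w_1 = 1*-3*4*-4 = 48  (running total: 48)
T_{112}*u_1*v_1*w_2 = -1*-3*4*-4 = -48  (running total: 0)
T_{121}*u_1*v_2*w_1 = 0*-3*1*-4 = 0  (running total: 0)
T_{122}*u_1*v_2*w_2 = -3*-3*1*-4 = -36  (running total: -36)
T_{211}*u_2*v_1*w_1 = -3*-2*4*-4 = -96  (running total: -132)
T_{212}*u_2*v_1*w_2 = 3*-2*4*-4 = 96  (running total: -36)
T_{221}*u_2*v_2*w_1 = -4*-2*1*-4 = -32  (running total: -68)
T_{222}*u_2*v_2*w_2 = 4*-2*1*-4 = 32  (running total: -36)
S = -36

-36


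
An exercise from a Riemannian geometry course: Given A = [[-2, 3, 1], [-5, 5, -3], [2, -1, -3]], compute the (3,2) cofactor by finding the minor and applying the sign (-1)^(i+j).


To find cofactor C_{32}, delete row 3 and column 2.
The resulting 2x2 submatrix is: [[-2, 1], [-5, -3]]
Minor M_{32} = -2*-3 - 1*-5
  = 6 - -5 = 11
Sign = (-1)^(3+2) = (-1)^5 = -1
Cofactor C_{32} = -1 * 11 = -11

-11


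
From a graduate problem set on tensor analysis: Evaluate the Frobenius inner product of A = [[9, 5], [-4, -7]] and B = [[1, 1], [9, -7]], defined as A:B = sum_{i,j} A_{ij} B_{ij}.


A:B = sum over all i,j of A_{ij} * B_{ij}.
Row 1: 9*1=9, 5*1=5 => row sum = 14
Row 2: -4*9=-36, -7*-7=49 => row sum = 13
Total = 14 + 13 = 27

27


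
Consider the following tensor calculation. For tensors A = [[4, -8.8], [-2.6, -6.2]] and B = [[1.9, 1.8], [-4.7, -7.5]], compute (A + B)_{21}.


Tensor addition is component-wise: (A + B)_{ij} = A_{ij} + B_{ij}.
A_{21} = -2.6
B_{21} = -4.7
(A + B)_{21} = -2.6 + -4.7 = -7.3

-7.3


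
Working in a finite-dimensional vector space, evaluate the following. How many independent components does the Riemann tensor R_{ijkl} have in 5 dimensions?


The Riemann tensor in d dimensions has d^2(d^2 - 1)/12 independent components.
d = 5, so d^2 = 25
d^2 - 1 = 24
d^2(d^2 - 1) = 25 * 24 = 600
Divide by 12: 600 / 12 = 50

50


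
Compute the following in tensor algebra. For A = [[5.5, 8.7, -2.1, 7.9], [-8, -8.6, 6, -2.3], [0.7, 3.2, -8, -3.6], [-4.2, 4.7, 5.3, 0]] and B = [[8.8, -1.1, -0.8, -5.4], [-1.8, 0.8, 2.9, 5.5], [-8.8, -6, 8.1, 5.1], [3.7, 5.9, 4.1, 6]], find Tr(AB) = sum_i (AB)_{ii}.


Tr(AB) = sum_i (AB)_{ii} where (AB)_{ii} = sum_k A_{ik} B_{ki}.
(AB)_{11} = 5.5*8.8 + 8.7*-1.8 + -2.1*-8.8 + 7.9*3.7 = 80.45
(AB)_{22} = -8*-1.1 + -8.6*0.8 + 6*-6 + -2.3*5.9 = -47.65
(AB)_{33} = 0.7*-0.8 + 3.2*2.9 + -8*8.1 + -3.6*4.1 = -70.84
(AB)_{44} = -4.2*-5.4 + 4.7*5.5 + 5.3*5.1 + 0*6 = 75.56
Tr(AB) = 80.45 + -47.65 + -70.84 + 75.56 = 37.52

37.52


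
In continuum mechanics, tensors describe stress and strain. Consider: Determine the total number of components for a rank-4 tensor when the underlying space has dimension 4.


The number of components of a rank-r tensor in d dimensions is d^r.
Here d = 4 and r = 4.
4^4 = 256

256


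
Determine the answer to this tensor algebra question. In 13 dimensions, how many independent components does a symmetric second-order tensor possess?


A symmetric rank-2 tensor in d dimensions has d(d+1)/2 independent components.
d = 13
d(d+1)/2 = 13 * 14 / 2 = 182 / 2 = 91

91


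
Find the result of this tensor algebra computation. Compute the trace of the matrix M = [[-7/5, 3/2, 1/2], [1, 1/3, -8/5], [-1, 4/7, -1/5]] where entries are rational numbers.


The trace is the sum of diagonal entries.
Diagonal: M[1,1] = -7/5, M[2,2] = 1/3, M[3,3] = -1/5
Tr(M) = -7/5 + 1/3 + -1/5
Computing step by step:
After adding M[1,1]: -7/5
After adding M[2,2]: -16/15
After adding M[3,3]: -19/15
Tr(M) = -19/15

-19/15


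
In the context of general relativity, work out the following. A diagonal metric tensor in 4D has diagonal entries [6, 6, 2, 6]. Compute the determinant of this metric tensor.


For a diagonal metric, the determinant is the product of diagonal entries.
Diagonal entries: 6, 6, 2, 6
det(g) = 6 * 6 * 2 * 6 = 432

432


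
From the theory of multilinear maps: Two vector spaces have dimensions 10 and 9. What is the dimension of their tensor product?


The dimension of a tensor product is the product of dimensions.
dim(V) = 10, dim(W) = 9
dim(V (x) W) = 10 * 9 = 90

90


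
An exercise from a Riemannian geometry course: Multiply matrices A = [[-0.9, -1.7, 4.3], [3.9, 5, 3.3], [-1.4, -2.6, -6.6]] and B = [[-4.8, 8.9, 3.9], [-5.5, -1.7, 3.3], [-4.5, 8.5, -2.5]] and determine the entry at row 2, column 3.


(AB)_{ij} = sum_k A_{ik} B_{kj}.
For i=2, j=3:
A_{21} * B_{13} = 3.9 * 3.9 = 15.21
A_{22} * B_{23} = 5 * 3.3 = 16.5
A_{23} * B_{33} = 3.3 * -2.5 = -8.25
Sum = 15.21 + 16.5 + -8.25 = 23.46

23.46


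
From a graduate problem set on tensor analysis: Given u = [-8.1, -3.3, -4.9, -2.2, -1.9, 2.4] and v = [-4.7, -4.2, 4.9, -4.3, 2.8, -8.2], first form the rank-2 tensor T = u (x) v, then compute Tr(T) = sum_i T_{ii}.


The outer product gives T_{ij} = u_i v_j.
The trace (contraction) is Tr(T) = sum_i T_{ii} = sum_i u_i v_i.
Diagonal entries:
T_{11} = u_1 * v_1 = -8.1 * -4.7 = 38.07
T_{22} = u_2 * v_2 = -3.3 * -4.2 = 13.86
T_{33} = u_3 * v_3 = -4.9 * 4.9 = -24.01
T_{44} = u_4 * v_4 = -2.2 * -4.3 = 9.46
T_{55} = u_5 * v_5 = -1.9 * 2.8 = -5.32
T_{66} = u_6 * v_6 = 2.4 * -8.2 = -19.68
Tr(T) = 38.07 + 13.86 + -24.01 + 9.46 + -5.32 + -19.68 = 12.38

12.38


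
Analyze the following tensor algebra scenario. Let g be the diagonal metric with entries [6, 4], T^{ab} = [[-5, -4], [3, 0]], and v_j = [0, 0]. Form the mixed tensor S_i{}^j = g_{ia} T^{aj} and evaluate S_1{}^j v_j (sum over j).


Step 1: lower the first index. For a diagonal metric, g_{ia} T^{aj} = g_{ii} T^{ij} (no sum on i).
g_{11} = 6
S_1{}^1 = 6 * T^{11} = 6 * -5 = -30
S_1{}^2 = 6 * T^{12} = 6 * -4 = -24
Step 2: contract S_1{}^j with v_j.
S_1{}^1 * v_1 = -30 * 0 = 0
S_1{}^2 * v_2 = -24 * 0 = 0
Result = 0 + 0 = 0

0


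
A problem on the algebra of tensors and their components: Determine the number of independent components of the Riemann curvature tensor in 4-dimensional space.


The Riemann tensor in d dimensions has d^2(d^2 - 1)/12 independent components.
d = 4, so d^2 = 16
d^2 - 1 = 15
d^2(d^2 - 1) = 16 * 15 = 240
Divide by 12: 240 / 12 = 20

20


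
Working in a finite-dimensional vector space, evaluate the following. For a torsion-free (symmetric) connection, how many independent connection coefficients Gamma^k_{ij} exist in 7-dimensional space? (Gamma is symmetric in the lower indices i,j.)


Christoffel symbols Gamma^k_{ij} are symmetric in i,j, so there are d * d(d+1)/2 independent symbols.
d = 7
d(d+1)/2 = 7 * 8 / 2 = 28
Total = 7 * 28 = 196

196


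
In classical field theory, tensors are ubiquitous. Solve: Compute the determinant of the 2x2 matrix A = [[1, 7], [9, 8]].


For a 2x2 matrix [[a, b], [c, d]], det = a*d - b*c.
a = 1, b = 7, c = 9, d = 8
a*d = 1 * 8 = 8
b*c = 7 * 9 = 63
det = 8 - 63 = -55

-55


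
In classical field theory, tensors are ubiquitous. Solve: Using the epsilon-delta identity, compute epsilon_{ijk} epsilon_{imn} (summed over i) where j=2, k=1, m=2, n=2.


Using the identity: epsilon_{ijk} epsilon_{imn} = delta_{jm} delta_{kn} - delta_{jn} delta_{km}.
delta_{22} = 1
delta_{12} = 0
delta_{22} = 1
delta_{12} = 0
Result = 1 * 0 - 1 * 0 = 0 - 0 = 0

0


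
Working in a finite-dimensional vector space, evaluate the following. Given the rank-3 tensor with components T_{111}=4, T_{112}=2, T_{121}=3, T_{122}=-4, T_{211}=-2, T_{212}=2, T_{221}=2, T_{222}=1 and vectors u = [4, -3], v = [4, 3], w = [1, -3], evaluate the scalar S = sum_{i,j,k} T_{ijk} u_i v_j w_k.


S = sum over i,j,k of T_{ijk} u_i v_j w_k. Expanding all 8 terms:
T_{111}*u_1*v_1*w_1 = 4*4*4*1 = 64  (running total: 64)
T_{112}*u_1*v_1*w_2 = 2*4*4*-3 = -96  (running total: -32)
T_{121}*u_1*v_2*w_1 = 3*4*3*1 = 36  (running total: 4)
T_{122}*u_1*v_2*w_2 = -4*4*3*-3 = 144  (running total: 148)
T_{211}*u_2*v_1*w_1 = -2*-3*4*1 = 24  (running total: 172)
T_{212}*u_2*v_1*w_2 = 2*-3*4*-3 = 72  (running total: 244)
T_{221}*u_2*v_2*w_1 = 2*-3*3*1 = -18  (running total: 226)
T_{222}*u_2*v_2*w_2 = 1*-3*3*-3 = 27  (running total: 253)
S = 253

253


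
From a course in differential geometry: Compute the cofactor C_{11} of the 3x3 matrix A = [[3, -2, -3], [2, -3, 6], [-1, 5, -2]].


To find cofactor C_{11}, delete row 1 and column 1.
The resulting 2x2 submatrix is: [[-3, 6], [5, -2]]
Minor M_{11} = -3*-2 - 6*5
  = 6 - 30 = -24
Sign = (-1)^(1+1) = (-1)^2 = 1
Cofactor C_{11} = 1 * -24 = -24

-24


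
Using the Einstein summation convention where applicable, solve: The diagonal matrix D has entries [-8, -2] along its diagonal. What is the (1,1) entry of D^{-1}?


For a diagonal matrix, the inverse has entries (D^{-1})_{ii} = 1/d_{ii}.
The diagonal entries are: d_{11} = -8, d_{22} = -2
We need (D^{-1})_{11} = 1/d_{11} = 1/-8 = -1/8

-1/8


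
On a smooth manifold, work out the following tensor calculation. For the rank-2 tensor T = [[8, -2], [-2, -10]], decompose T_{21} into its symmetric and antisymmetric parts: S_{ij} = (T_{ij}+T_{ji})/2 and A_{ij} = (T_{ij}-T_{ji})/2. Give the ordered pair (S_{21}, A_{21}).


T_{21} = -2
T_{12} = -2
S_{21} = (-2 + -2)/2 = -4/2 = -2
A_{21} = (-2 - -2)/2 = 0/2 = 0
Check: S + A = -2 + 0 = -2 = T_{21}.

(-2, 0)


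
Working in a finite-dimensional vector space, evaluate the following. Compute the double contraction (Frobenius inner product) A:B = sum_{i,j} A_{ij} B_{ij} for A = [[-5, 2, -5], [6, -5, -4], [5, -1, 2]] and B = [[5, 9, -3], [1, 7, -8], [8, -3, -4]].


A:B = sum over all i,j of A_{ij} * B_{ij}.
Row 1: -5*5=-25, 2*9=18, -5*-3=15 => row sum = 8
Row 2: 6*1=6, -5*7=-35, -4*-8=32 => row sum = 3
Row 3: 5*8=40, -1*-3=3, 2*-4=-8 => row sum = 35
Total = 8 + 3 + 35 = 46

46


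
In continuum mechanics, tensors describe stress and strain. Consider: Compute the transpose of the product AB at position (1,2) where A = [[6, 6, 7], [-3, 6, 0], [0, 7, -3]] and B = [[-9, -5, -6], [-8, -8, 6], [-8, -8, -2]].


(AB)^T_{ij} = (AB)_{ji} = sum_k A_{jk} B_{ki}.
For i=1, j=2 we need (AB)_{21}:
A_{21} * B_{11} = -3 * -9 = 27
A_{22} * B_{21} = 6 * -8 = -48
A_{23} * B_{31} = 0 * -8 = 0
Sum = 27 + -48 + 0 = -21

-21


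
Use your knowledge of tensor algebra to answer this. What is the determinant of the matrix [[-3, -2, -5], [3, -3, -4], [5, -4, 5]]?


Expanding along the first row, det(A) = a11*M_11 - a12*M_12 + a13*M_13, where M_1j is the (1,j) minor.
Minor M_11 = -3*5 - -4*-4 = -31
Minor M_12 = 3*5 - -4*5 = 35
Minor M_13 = 3*-4 - -3*5 = 3
det = -3*(-31) - -2*(35) + -5*(3)
    = 93 - -70 + -15
    = 148

148


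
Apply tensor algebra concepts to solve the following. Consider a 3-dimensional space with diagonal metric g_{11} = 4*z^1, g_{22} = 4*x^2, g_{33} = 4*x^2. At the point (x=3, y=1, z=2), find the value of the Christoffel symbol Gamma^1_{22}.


For a diagonal metric, Gamma^k_{ij} = (1/2) g^{kk} (dg_{ik}/dx_j + dg_{jk}/dx_i - dg_{ij}/dx_k).
The metric is diagonal, so g_{ab} = 0 for a != b.
At the given point: g_{11} = 8, g_{22} = 36, g_{33} = 36
g^{11} = 1/8
dg_{21}/dx_2 = 0 (off-diagonal)
dg_{21}/dx_2 = 0 (off-diagonal)
dg_{22}/dx_1 = dg_{22}/dx_1 = 24
Numerator = 0 + 0 - 24 = -24
Gamma^1_{22} = -24 / (2 * 8) = -3/2

-3/2


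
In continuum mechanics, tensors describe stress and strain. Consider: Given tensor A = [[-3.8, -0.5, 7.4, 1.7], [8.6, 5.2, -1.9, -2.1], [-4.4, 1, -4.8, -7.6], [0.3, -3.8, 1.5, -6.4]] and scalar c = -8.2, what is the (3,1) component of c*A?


Scalar multiplication: (cA)_{ij} = c * A_{ij}.
c = -8.2
A_{31} = -4.4
(cA)_{31} = -8.2 * -4.4 = 36.08

36.08


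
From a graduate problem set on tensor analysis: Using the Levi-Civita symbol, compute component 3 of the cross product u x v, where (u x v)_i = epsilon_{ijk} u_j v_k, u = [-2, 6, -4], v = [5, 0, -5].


(u x v)_3 = sum_{j,k} epsilon_{3jk} u_j v_k. Only permutations of (1,2,3) contribute; the two non-zero terms are:
eps_{312} u_1 v_2 = 1 * -2 * 0 = 0
eps_{321} u_2 v_1 = -1 * 6 * 5 = -30
(u x v)_3 = -30

-30


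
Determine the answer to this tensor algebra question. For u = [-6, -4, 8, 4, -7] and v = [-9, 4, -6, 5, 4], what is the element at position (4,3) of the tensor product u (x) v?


The outer product entry T_{ij} = u_i * v_j.
We need i=4, j=3.
u_4 = 4, v_3 = -6
T_{4,3} = 4 * -6 = -24

-24


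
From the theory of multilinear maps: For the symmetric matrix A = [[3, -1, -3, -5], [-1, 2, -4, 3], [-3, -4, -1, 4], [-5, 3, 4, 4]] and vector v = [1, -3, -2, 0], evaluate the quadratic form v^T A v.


First compute Av:
(Av)_1 = 3*1 + -1*-3 + -3*-2 + -5*0 = 12
(Av)_2 = -1*1 + 2*-3 + -4*-2 + 3*0 = 1
(Av)_3 = -3*1 + -4*-3 + -1*-2 + 4*0 = 11
(Av)_4 = -5*1 + 3*-3 + 4*-2 + 4*0 = -22
Av = [12, 1, 11, -22]
Then v^T (Av) = 1*12 + -3*1 + -2*11 + 0*-22
= 12 + -3 + -22 + 0 = -13

-13


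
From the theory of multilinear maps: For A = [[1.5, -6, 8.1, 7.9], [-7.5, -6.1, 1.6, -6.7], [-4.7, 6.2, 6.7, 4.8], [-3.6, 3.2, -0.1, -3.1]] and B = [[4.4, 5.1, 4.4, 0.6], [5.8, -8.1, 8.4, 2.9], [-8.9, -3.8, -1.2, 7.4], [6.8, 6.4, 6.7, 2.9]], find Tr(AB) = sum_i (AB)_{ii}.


Tr(AB) = sum_i (AB)_{ii} where (AB)_{ii} = sum_k A_{ik} B_{ki}.
(AB)_{11} = 1.5*4.4 + -6*5.8 + 8.1*-8.9 + 7.9*6.8 = -46.57
(AB)_{22} = -7.5*5.1 + -6.1*-8.1 + 1.6*-3.8 + -6.7*6.4 = -37.8
(AB)_{33} = -4.7*4.4 + 6.2*8.4 + 6.7*-1.2 + 4.8*6.7 = 55.52
(AB)_{44} = -3.6*0.6 + 3.2*2.9 + -0.1*7.4 + -3.1*2.9 = -2.61
Tr(AB) = -46.57 + -37.8 + 55.52 + -2.61 = -31.46

-31.46


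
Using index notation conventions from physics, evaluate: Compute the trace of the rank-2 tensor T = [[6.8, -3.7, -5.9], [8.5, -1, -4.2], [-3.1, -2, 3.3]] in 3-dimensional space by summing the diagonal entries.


The contraction (trace) of a rank-2 tensor is the sum of its diagonal elements.
Diagonal entries: A[1,1] = 6.8, A[2,2] = -1, A[3,3] = 3.3
Tr(A) = 6.8 + -1 + 3.3 = 9.1

9.1


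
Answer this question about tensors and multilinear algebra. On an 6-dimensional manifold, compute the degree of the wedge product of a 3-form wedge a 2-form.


The degree of a wedge product is the sum of the degrees of the individual forms.
Degrees: 3, 2
Total degree = 3 + 2 = 5

5


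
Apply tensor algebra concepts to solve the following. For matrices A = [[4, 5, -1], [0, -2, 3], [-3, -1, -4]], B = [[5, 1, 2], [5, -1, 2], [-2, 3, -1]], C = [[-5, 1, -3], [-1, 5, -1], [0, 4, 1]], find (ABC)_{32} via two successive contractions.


(ABC)_{32} = sum_m (AB)_{3m} C_{m2}. First compute row 3 of AB.
(AB)_{31} = -3*5 + -1*5 + -4*-2 = -12
(AB)_{32} = -3*1 + -1*-1 + -4*3 = -14
(AB)_{33} = -3*2 + -1*2 + -4*-1 = -4
Now contract with column 2 of C:
(AB)_{31} * C_{12} = -12 * 1 = -12
(AB)_{32} * C_{22} = -14 * 5 = -70
(AB)_{33} * C_{32} = -4 * 4 = -16
(ABC)_{32} = -12 + -70 + -16 = -98

-98


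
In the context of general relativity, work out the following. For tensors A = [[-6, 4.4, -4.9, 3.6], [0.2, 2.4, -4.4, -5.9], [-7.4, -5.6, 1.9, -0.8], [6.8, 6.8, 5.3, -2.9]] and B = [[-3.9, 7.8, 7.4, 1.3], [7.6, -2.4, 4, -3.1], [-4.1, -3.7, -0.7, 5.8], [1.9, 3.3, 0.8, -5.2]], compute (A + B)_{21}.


Tensor addition is component-wise: (A + B)_{ij} = A_{ij} + B_{ij}.
A_{21} = 0.2
B_{21} = 7.6
(A + B)_{21} = 0.2 + 7.6 = 7.8

7.8


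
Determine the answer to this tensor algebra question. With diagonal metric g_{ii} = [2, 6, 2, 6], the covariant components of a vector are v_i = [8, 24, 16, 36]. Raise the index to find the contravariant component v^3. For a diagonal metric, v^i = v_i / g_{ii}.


To raise an index with a diagonal metric: v^i = v_i / g_{ii}.
For index 3: v_3 = 16, g_{33} = 2
v^3 = 16 / 2 = 8

8


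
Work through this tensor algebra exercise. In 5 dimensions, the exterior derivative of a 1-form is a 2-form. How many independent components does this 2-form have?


The exterior derivative of a p-form is a (p+1)-form.
Its number of independent components is C(n, p+1).
n = 5, p+1 = 2
C(5, 2) = 10

10


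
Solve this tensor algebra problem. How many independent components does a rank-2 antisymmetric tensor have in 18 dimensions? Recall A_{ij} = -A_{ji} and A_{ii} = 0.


An antisymmetric rank-2 tensor satisfies A_{ij} = -A_{ji}, so diagonal entries are zero.
The independent components are the upper-triangular entries: C(n, 2) = n(n-1)/2.
n = 18
C(18, 2) = 18 * 17 / 2 = 306 / 2 = 153

153


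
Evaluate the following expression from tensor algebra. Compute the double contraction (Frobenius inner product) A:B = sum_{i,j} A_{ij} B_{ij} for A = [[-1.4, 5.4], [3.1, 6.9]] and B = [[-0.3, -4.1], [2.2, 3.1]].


A:B = sum over all i,j of A_{ij} * B_{ij}.
Row 1: -1.4*-0.3=0.42, 5.4*-4.1=-22.14 => row sum = -21.72
Row 2: 3.1*2.2=6.82, 6.9*3.1=21.39 => row sum = 28.21
Total = -21.72 + 28.21 = 6.49

6.49


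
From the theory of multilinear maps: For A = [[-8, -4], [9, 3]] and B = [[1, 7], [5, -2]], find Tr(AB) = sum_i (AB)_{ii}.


Tr(AB) = sum_i (AB)_{ii} where (AB)_{ii} = sum_k A_{ik} B_{ki}.
(AB)_{11} = -8*1 + -4*5 = -28
(AB)_{22} = 9*7 + 3*-2 = 57
Tr(AB) = -28 + 57 = 29

29


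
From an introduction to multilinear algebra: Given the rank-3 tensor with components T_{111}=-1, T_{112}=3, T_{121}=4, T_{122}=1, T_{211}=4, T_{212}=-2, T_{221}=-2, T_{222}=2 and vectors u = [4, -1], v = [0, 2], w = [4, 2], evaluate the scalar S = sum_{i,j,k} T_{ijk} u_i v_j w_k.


S = sum over i,j,k of T_{ijk} u_i v_j w_k. Expanding all 8 terms:
T_{111}*u_1*v_1*w_1 = -1*4*0*4 = 0  (running total: 0)
T_{112}*u_1*v_1*w_2 = 3*4*0*2 = 0  (running total: 0)
T_{121}*u_1*v_2*w_1 = 4*4*2*4 = 128  (running total: 128)
T_{122}*u_1*v_2*w_2 = 1*4*2*2 = 16  (running total: 144)
T_{211}*u_2*v_1*w_1 = 4*-1*0*4 = 0  (running total: 144)
T_{212}*u_2*v_1*w_2 = -2*-1*0*2 = 0  (running total: 144)
T_{221}*u_2*v_2*w_1 = -2*-1*2*4 = 16  (running total: 160)
T_{222}*u_2*v_2*w_2 = 2*-1*2*2 = -8  (running total: 152)
S = 152

152


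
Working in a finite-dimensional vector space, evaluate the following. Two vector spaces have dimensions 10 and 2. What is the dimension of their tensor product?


The dimension of a tensor product is the product of dimensions.
dim(V) = 10, dim(W) = 2
dim(V (x) W) = 10 * 2 = 20

20


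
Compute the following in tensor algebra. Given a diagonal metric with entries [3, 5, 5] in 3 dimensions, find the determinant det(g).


For a diagonal metric, the determinant is the product of diagonal entries.
Diagonal entries: 3, 5, 5
det(g) = 3 * 5 * 5 = 75

75


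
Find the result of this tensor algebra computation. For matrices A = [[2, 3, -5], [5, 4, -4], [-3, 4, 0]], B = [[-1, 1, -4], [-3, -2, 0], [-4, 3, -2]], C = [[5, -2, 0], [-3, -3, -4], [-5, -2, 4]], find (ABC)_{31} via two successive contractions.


(ABC)_{31} = sum_m (AB)_{3m} C_{m1}. First compute row 3 of AB.
(AB)_{31} = -3*-1 + 4*-3 + 0*-4 = -9
(AB)_{32} = -3*1 + 4*-2 + 0*3 = -11
(AB)_{33} = -3*-4 + 4*0 + 0*-2 = 12
Now contract with column 1 of C:
(AB)_{31} * C_{11} = -9 * 5 = -45
(AB)_{32} * C_{21} = -11 * -3 = 33
(AB)_{33} * C_{31} = 12 * -5 = -60
(ABC)_{31} = -45 + 33 + -60 = -72

-72


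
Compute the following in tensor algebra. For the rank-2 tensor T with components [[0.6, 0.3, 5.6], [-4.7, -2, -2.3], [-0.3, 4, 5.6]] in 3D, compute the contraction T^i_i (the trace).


The contraction (trace) of a rank-2 tensor is the sum of its diagonal elements.
Diagonal entries: A[1,1] = 0.6, A[2,2] = -2, A[3,3] = 5.6
Tr(A) = 0.6 + -2 + 5.6 = 4.2

4.2


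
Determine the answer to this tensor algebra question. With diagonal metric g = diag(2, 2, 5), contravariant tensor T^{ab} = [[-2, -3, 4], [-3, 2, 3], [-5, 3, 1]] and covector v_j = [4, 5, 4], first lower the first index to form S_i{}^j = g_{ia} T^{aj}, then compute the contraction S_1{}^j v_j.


Step 1: lower the first index. For a diagonal metric, g_{ia} T^{aj} = g_{ii} T^{ij} (no sum on i).
g_{11} = 2
S_1{}^1 = 2 * T^{11} = 2 * -2 = -4
S_1{}^2 = 2 * T^{12} = 2 * -3 = -6
S_1{}^3 = 2 * T^{13} = 2 * 4 = 8
Step 2: contract S_1{}^j with v_j.
S_1{}^1 * v_1 = -4 * 4 = -16
S_1{}^2 * v_2 = -6 * 5 = -30
S_1{}^3 * v_3 = 8 * 4 = 32
Result = -16 + -30 + 32 = -14

-14


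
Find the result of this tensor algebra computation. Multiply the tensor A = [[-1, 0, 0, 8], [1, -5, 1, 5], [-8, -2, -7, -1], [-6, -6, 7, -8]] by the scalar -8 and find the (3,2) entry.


Scalar multiplication: (cA)_{ij} = c * A_{ij}.
c = -8
A_{32} = -2
(cA)_{32} = -8 * -2 = 16

16


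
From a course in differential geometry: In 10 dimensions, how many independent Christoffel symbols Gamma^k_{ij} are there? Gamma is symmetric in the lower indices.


Christoffel symbols Gamma^k_{ij} are symmetric in i,j, so there are d * d(d+1)/2 independent symbols.
d = 10
d(d+1)/2 = 10 * 11 / 2 = 55
Total = 10 * 55 = 550

550


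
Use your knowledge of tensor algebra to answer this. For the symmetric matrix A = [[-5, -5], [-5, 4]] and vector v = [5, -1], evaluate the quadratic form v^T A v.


First compute Av:
(Av)_1 = -5*5 + -5*-1 = -20
(Av)_2 = -5*5 + 4*-1 = -29
Av = [-20, -29]
Then v^T (Av) = 5*-20 + -1*-29
= -100 + 29 = -71

-71


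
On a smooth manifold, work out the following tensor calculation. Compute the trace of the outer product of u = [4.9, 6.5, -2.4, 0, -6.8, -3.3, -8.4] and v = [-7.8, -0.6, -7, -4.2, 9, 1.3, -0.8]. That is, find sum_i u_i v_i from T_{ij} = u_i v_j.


The outer product gives T_{ij} = u_i v_j.
The trace (contraction) is Tr(T) = sum_i T_{ii} = sum_i u_i v_i.
Diagonal entries:
T_{11} = u_1 * v_1 = 4.9 * -7.8 = -38.22
T_{22} = u_2 * v_2 = 6.5 * -0.6 = -3.9
T_{33} = u_3 * v_3 = -2.4 * -7 = 16.8
T_{44} = u_4 * v_4 = 0 * -4.2 = 0
T_{55} = u_5 * v_5 = -6.8 * 9 = -61.2
T_{66} = u_6 * v_6 = -3.3 * 1.3 = -4.29
T_{77} = u_7 * v_7 = -8.4 * -0.8 = 6.72
Tr(T) = -38.22 + -3.9 + 16.8 + 0 + -61.2 + -4.29 + 6.72 = -84.09

-84.09


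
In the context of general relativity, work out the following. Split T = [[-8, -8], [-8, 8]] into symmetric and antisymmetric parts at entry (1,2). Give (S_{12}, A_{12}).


T_{12} = -8
T_{21} = -8
S_{12} = (-8 + -8)/2 = -16/2 = -8
A_{12} = (-8 - -8)/2 = 0/2 = 0
Check: S + A = -8 + 0 = -8 = T_{12}.

(-8, 0)
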